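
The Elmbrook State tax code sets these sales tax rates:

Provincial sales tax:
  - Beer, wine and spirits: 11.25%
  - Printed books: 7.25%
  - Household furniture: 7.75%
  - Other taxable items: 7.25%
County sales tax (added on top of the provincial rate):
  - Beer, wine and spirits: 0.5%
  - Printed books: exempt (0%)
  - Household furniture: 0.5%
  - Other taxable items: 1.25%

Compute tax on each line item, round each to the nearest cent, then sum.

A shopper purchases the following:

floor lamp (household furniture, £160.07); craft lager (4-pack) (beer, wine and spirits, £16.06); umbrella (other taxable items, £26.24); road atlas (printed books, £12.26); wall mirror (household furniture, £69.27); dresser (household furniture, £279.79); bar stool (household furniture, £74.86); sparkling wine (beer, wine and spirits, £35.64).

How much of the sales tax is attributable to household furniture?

£48.18

Floor lamp £160.07: household furniture → 7.75% + 0.5% county = 8.25% → £13.21
Wall mirror £69.27: household furniture → 7.75% + 0.5% county = 8.25% → £5.71
Dresser £279.79: household furniture → 7.75% + 0.5% county = 8.25% → £23.08
Bar stool £74.86: household furniture → 7.75% + 0.5% county = 8.25% → £6.18
Tax on household furniture = £13.21 + £5.71 + £23.08 + £6.18 = £48.18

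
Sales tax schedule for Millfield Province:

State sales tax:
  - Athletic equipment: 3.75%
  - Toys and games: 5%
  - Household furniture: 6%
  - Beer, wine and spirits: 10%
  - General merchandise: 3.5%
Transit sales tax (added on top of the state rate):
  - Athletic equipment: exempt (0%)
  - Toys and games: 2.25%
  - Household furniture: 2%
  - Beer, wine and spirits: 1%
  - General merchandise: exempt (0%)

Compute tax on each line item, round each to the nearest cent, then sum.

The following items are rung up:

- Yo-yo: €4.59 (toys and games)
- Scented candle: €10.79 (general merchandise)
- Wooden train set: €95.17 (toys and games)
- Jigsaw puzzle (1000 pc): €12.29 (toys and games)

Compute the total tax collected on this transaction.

Yo-yo €4.59: toys and games → 5% + 2.25% transit = 7.25% → €0.33
Scented candle €10.79: general merchandise → 3.5% + 0% transit = 3.5% → €0.38
Wooden train set €95.17: toys and games → 5% + 2.25% transit = 7.25% → €6.90
Jigsaw puzzle (1000 pc) €12.29: toys and games → 5% + 2.25% transit = 7.25% → €0.89
Total tax = €0.33 + €0.38 + €6.90 + €0.89 = €8.50

€8.50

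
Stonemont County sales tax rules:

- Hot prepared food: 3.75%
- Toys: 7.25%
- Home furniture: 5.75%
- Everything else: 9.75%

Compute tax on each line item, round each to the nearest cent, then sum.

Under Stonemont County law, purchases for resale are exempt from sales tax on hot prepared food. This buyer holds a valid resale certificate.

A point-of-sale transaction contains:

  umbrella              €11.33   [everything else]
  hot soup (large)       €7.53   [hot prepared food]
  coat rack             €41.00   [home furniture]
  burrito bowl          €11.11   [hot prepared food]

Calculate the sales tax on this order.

€3.46

Umbrella €11.33: everything else → 9.75% → €1.10
Hot soup (large) €7.53: hot prepared food, buyer-exempt → 0% → €0.00
Coat rack €41.00: home furniture → 5.75% → €2.36
Burrito bowl €11.11: hot prepared food, buyer-exempt → 0% → €0.00
Total tax = €1.10 + €2.36 = €3.46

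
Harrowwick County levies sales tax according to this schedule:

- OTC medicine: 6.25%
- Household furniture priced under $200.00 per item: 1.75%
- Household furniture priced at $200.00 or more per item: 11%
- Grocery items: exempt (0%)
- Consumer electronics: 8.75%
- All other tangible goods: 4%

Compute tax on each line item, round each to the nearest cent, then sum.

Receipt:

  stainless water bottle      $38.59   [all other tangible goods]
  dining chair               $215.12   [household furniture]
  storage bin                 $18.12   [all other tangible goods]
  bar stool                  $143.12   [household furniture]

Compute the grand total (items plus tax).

$443.37

Stainless water bottle $38.59: all other tangible goods → 4% → $1.54
Dining chair $215.12: household furniture, $200.00 or more → 11% → $23.66
Storage bin $18.12: all other tangible goods → 4% → $0.72
Bar stool $143.12: household furniture, under $200.00 → 1.75% → $2.50
Subtotal = $414.95; tax = $28.42; total due = $443.37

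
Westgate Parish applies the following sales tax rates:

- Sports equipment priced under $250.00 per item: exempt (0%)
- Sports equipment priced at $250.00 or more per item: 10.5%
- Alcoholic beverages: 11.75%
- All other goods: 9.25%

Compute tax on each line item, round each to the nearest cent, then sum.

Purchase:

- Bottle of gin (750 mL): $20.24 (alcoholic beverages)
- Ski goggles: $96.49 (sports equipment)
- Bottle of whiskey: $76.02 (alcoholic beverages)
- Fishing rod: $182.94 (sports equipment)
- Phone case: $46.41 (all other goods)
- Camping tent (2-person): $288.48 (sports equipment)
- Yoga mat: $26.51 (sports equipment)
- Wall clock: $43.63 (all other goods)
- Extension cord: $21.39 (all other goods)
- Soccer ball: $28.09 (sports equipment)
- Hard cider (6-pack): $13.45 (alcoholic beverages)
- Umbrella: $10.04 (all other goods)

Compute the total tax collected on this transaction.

Bottle of gin (750 mL) $20.24: alcoholic beverages → 11.75% → $2.38
Ski goggles $96.49: sports equipment, under $250.00 → 0% → $0.00
Bottle of whiskey $76.02: alcoholic beverages → 11.75% → $8.93
Fishing rod $182.94: sports equipment, under $250.00 → 0% → $0.00
Phone case $46.41: all other goods → 9.25% → $4.29
Camping tent (2-person) $288.48: sports equipment, $250.00 or more → 10.5% → $30.29
Yoga mat $26.51: sports equipment, under $250.00 → 0% → $0.00
Wall clock $43.63: all other goods → 9.25% → $4.04
Extension cord $21.39: all other goods → 9.25% → $1.98
Soccer ball $28.09: sports equipment, under $250.00 → 0% → $0.00
Hard cider (6-pack) $13.45: alcoholic beverages → 11.75% → $1.58
Umbrella $10.04: all other goods → 9.25% → $0.93
Total tax = $2.38 + $8.93 + $4.29 + $30.29 + $4.04 + $1.98 + $1.58 + $0.93 = $54.42

$54.42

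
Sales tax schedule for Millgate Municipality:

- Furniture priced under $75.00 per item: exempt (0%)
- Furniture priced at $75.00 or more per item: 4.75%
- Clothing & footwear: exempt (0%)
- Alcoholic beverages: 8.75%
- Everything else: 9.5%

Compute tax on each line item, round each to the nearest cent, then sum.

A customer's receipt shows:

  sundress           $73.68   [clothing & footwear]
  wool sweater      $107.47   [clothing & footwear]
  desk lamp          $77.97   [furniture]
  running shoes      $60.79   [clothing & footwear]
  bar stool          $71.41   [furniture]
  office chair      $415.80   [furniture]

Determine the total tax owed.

Sundress $73.68: clothing & footwear → 0% → $0.00
Wool sweater $107.47: clothing & footwear → 0% → $0.00
Desk lamp $77.97: furniture, $75.00 or more → 4.75% → $3.70
Running shoes $60.79: clothing & footwear → 0% → $0.00
Bar stool $71.41: furniture, under $75.00 → 0% → $0.00
Office chair $415.80: furniture, $75.00 or more → 4.75% → $19.75
Total tax = $3.70 + $19.75 = $23.45

$23.45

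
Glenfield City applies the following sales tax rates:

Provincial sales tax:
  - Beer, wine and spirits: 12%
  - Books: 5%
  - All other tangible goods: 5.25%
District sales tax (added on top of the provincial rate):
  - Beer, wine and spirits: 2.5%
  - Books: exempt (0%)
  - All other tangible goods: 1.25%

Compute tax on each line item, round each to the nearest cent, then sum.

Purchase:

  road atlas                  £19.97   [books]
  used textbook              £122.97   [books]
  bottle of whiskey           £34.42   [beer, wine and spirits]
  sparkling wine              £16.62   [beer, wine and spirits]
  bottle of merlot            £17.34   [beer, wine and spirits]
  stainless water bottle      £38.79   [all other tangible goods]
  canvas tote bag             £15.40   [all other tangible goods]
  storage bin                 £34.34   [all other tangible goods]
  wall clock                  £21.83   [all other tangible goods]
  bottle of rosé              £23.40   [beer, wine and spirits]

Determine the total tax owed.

Road atlas £19.97: books → 5% + 0% district = 5% → £1.00
Used textbook £122.97: books → 5% + 0% district = 5% → £6.15
Bottle of whiskey £34.42: beer, wine and spirits → 12% + 2.5% district = 14.5% → £4.99
Sparkling wine £16.62: beer, wine and spirits → 12% + 2.5% district = 14.5% → £2.41
Bottle of merlot £17.34: beer, wine and spirits → 12% + 2.5% district = 14.5% → £2.51
Stainless water bottle £38.79: all other tangible goods → 5.25% + 1.25% district = 6.5% → £2.52
Canvas tote bag £15.40: all other tangible goods → 5.25% + 1.25% district = 6.5% → £1.00
Storage bin £34.34: all other tangible goods → 5.25% + 1.25% district = 6.5% → £2.23
Wall clock £21.83: all other tangible goods → 5.25% + 1.25% district = 6.5% → £1.42
Bottle of rosé £23.40: beer, wine and spirits → 12% + 2.5% district = 14.5% → £3.39
Total tax = £1.00 + £6.15 + £4.99 + £2.41 + £2.51 + £2.52 + £1.00 + £2.23 + £1.42 + £3.39 = £27.62

£27.62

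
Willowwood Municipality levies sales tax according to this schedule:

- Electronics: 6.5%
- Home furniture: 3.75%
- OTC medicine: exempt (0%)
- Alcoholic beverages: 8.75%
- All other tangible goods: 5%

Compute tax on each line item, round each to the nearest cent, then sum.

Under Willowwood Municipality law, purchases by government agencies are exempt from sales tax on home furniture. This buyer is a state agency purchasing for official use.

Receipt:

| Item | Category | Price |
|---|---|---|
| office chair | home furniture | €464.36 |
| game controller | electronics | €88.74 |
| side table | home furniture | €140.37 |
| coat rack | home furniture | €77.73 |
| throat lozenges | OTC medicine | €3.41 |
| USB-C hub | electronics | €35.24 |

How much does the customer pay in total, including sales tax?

€817.91

Office chair €464.36: home furniture, buyer-exempt → 0% → €0.00
Game controller €88.74: electronics → 6.5% → €5.77
Side table €140.37: home furniture, buyer-exempt → 0% → €0.00
Coat rack €77.73: home furniture, buyer-exempt → 0% → €0.00
Throat lozenges €3.41: OTC medicine → 0% → €0.00
USB-C hub €35.24: electronics → 6.5% → €2.29
Subtotal = €809.85; tax = €8.06; total due = €817.91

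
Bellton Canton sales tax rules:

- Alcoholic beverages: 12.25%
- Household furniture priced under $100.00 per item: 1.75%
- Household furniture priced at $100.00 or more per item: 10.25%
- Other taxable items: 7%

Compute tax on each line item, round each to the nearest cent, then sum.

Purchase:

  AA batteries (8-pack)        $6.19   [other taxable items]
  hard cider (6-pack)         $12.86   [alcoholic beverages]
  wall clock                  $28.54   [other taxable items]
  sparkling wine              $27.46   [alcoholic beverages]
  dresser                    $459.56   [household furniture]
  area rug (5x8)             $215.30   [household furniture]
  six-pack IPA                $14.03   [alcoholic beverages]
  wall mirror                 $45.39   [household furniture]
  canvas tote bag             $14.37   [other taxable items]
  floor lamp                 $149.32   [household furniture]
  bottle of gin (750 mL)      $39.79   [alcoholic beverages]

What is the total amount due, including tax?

AA batteries (8-pack) $6.19: other taxable items → 7% → $0.43
Hard cider (6-pack) $12.86: alcoholic beverages → 12.25% → $1.58
Wall clock $28.54: other taxable items → 7% → $2.00
Sparkling wine $27.46: alcoholic beverages → 12.25% → $3.36
Dresser $459.56: household furniture, $100.00 or more → 10.25% → $47.10
Area rug (5x8) $215.30: household furniture, $100.00 or more → 10.25% → $22.07
Six-pack IPA $14.03: alcoholic beverages → 12.25% → $1.72
Wall mirror $45.39: household furniture, under $100.00 → 1.75% → $0.79
Canvas tote bag $14.37: other taxable items → 7% → $1.01
Floor lamp $149.32: household furniture, $100.00 or more → 10.25% → $15.31
Bottle of gin (750 mL) $39.79: alcoholic beverages → 12.25% → $4.87
Subtotal = $1012.81; tax = $100.24; total due = $1113.05

$1113.05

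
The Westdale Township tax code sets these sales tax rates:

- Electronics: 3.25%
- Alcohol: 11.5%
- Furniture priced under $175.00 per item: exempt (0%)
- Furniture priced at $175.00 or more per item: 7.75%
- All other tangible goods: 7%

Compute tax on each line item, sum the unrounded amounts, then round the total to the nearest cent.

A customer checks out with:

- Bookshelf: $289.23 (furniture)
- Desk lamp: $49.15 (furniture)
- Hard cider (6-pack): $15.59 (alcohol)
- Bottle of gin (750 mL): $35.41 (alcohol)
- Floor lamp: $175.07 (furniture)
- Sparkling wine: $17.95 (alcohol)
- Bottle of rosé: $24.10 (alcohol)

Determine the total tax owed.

Bookshelf $289.23: furniture, $175.00 or more → 7.75% → $22.415325
Desk lamp $49.15: furniture, under $175.00 → 0% → $0.00
Hard cider (6-pack) $15.59: alcohol → 11.5% → $1.79285
Bottle of gin (750 mL) $35.41: alcohol → 11.5% → $4.07215
Floor lamp $175.07: furniture, $175.00 or more → 7.75% → $13.567925
Sparkling wine $17.95: alcohol → 11.5% → $2.06425
Bottle of rosé $24.10: alcohol → 11.5% → $2.7715
Unrounded tax sum = $46.684 → $46.68

$46.68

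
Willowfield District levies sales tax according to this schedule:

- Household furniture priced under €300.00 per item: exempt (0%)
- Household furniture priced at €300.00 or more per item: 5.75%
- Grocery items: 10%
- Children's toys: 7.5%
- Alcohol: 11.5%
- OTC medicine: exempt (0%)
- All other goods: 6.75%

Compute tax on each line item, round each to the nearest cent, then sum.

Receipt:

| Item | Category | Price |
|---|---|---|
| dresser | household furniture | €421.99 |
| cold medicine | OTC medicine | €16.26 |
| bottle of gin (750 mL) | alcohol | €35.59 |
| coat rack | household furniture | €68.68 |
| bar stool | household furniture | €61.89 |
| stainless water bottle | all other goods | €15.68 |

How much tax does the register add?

€29.41

Dresser €421.99: household furniture, €300.00 or more → 5.75% → €24.26
Cold medicine €16.26: OTC medicine → 0% → €0.00
Bottle of gin (750 mL) €35.59: alcohol → 11.5% → €4.09
Coat rack €68.68: household furniture, under €300.00 → 0% → €0.00
Bar stool €61.89: household furniture, under €300.00 → 0% → €0.00
Stainless water bottle €15.68: all other goods → 6.75% → €1.06
Total tax = €24.26 + €4.09 + €1.06 = €29.41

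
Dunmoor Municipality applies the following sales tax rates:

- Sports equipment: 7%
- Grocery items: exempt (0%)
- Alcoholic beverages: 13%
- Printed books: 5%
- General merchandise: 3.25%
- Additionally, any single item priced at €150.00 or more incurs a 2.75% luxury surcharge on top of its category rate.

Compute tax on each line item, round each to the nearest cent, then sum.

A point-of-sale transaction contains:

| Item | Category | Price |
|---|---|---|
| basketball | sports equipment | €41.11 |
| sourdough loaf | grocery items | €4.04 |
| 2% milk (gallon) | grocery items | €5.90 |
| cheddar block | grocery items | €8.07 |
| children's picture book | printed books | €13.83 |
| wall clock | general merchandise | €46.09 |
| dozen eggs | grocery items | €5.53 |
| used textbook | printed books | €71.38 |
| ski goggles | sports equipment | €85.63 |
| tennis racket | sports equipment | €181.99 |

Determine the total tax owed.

Basketball €41.11: sports equipment → 7% → €2.88
Sourdough loaf €4.04: grocery items → 0% → €0.00
2% milk (gallon) €5.90: grocery items → 0% → €0.00
Cheddar block €8.07: grocery items → 0% → €0.00
Children's picture book €13.83: printed books → 5% → €0.69
Wall clock €46.09: general merchandise → 3.25% → €1.50
Dozen eggs €5.53: grocery items → 0% → €0.00
Used textbook €71.38: printed books → 5% → €3.57
Ski goggles €85.63: sports equipment → 7% → €5.99
Tennis racket €181.99: sports equipment → 7% + 2.75% surcharge = 9.75% → €17.74
Total tax = €2.88 + €0.69 + €1.50 + €3.57 + €5.99 + €17.74 = €32.37

€32.37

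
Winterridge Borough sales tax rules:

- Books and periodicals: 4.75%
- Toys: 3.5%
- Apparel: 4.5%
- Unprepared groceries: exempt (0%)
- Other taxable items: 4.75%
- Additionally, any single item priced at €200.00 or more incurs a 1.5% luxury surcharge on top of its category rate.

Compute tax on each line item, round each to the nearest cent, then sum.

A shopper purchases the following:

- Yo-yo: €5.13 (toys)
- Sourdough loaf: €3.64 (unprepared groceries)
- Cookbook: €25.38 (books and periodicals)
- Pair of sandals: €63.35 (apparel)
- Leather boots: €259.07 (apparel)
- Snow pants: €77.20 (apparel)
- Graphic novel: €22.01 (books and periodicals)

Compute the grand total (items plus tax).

€480.08

Yo-yo €5.13: toys → 3.5% → €0.18
Sourdough loaf €3.64: unprepared groceries → 0% → €0.00
Cookbook €25.38: books and periodicals → 4.75% → €1.21
Pair of sandals €63.35: apparel → 4.5% → €2.85
Leather boots €259.07: apparel → 4.5% + 1.5% surcharge = 6% → €15.54
Snow pants €77.20: apparel → 4.5% → €3.47
Graphic novel €22.01: books and periodicals → 4.75% → €1.05
Subtotal = €455.78; tax = €24.30; total due = €480.08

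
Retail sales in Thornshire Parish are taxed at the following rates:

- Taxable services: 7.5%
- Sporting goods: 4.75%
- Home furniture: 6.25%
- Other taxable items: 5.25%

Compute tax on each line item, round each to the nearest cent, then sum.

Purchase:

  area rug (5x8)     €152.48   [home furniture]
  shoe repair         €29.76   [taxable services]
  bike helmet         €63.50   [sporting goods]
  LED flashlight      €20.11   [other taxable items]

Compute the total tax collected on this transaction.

Area rug (5x8) €152.48: home furniture → 6.25% → €9.53
Shoe repair €29.76: taxable services → 7.5% → €2.23
Bike helmet €63.50: sporting goods → 4.75% → €3.02
LED flashlight €20.11: other taxable items → 5.25% → €1.06
Total tax = €9.53 + €2.23 + €3.02 + €1.06 = €15.84

€15.84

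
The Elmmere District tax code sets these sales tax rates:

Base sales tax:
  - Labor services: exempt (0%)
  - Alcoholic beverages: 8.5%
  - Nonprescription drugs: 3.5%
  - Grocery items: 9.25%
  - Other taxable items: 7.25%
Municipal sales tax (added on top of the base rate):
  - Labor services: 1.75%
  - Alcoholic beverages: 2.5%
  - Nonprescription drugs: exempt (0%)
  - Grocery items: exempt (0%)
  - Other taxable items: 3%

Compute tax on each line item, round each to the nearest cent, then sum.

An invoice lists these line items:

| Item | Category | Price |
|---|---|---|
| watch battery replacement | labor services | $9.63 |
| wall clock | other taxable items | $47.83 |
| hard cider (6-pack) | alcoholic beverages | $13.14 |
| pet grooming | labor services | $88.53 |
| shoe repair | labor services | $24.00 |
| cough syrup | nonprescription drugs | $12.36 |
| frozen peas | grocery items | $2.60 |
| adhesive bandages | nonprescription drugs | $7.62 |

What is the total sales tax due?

$9.43

Watch battery replacement $9.63: labor services → 0% + 1.75% municipal = 1.75% → $0.17
Wall clock $47.83: other taxable items → 7.25% + 3% municipal = 10.25% → $4.90
Hard cider (6-pack) $13.14: alcoholic beverages → 8.5% + 2.5% municipal = 11% → $1.45
Pet grooming $88.53: labor services → 0% + 1.75% municipal = 1.75% → $1.55
Shoe repair $24.00: labor services → 0% + 1.75% municipal = 1.75% → $0.42
Cough syrup $12.36: nonprescription drugs → 3.5% + 0% municipal = 3.5% → $0.43
Frozen peas $2.60: grocery items → 9.25% + 0% municipal = 9.25% → $0.24
Adhesive bandages $7.62: nonprescription drugs → 3.5% + 0% municipal = 3.5% → $0.27
Total tax = $0.17 + $4.90 + $1.45 + $1.55 + $0.42 + $0.43 + $0.24 + $0.27 = $9.43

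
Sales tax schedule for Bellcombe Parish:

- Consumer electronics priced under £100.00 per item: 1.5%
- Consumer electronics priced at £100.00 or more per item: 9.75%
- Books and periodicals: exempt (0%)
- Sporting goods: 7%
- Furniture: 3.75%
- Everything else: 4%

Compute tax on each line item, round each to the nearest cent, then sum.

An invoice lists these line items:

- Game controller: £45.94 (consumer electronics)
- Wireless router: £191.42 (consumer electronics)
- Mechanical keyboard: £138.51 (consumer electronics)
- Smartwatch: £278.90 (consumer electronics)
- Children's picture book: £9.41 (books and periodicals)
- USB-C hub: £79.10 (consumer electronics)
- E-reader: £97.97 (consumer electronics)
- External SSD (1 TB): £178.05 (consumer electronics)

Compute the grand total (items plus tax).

Game controller £45.94: consumer electronics, under £100.00 → 1.5% → £0.69
Wireless router £191.42: consumer electronics, £100.00 or more → 9.75% → £18.66
Mechanical keyboard £138.51: consumer electronics, £100.00 or more → 9.75% → £13.50
Smartwatch £278.90: consumer electronics, £100.00 or more → 9.75% → £27.19
Children's picture book £9.41: books and periodicals → 0% → £0.00
USB-C hub £79.10: consumer electronics, under £100.00 → 1.5% → £1.19
E-reader £97.97: consumer electronics, under £100.00 → 1.5% → £1.47
External SSD (1 TB) £178.05: consumer electronics, £100.00 or more → 9.75% → £17.36
Subtotal = £1019.30; tax = £80.06; total due = £1099.36

£1099.36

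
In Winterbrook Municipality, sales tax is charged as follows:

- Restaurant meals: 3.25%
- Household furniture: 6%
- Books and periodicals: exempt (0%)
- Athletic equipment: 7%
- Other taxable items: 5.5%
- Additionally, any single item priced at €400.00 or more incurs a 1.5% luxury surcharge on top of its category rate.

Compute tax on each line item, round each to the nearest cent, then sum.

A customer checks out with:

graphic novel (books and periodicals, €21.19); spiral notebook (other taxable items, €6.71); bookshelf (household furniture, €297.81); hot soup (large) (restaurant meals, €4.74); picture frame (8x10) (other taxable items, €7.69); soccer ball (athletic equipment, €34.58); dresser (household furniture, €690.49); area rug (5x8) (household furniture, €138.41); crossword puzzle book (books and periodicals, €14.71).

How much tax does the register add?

€81.32

Graphic novel €21.19: books and periodicals → 0% → €0.00
Spiral notebook €6.71: other taxable items → 5.5% → €0.37
Bookshelf €297.81: household furniture → 6% → €17.87
Hot soup (large) €4.74: restaurant meals → 3.25% → €0.15
Picture frame (8x10) €7.69: other taxable items → 5.5% → €0.42
Soccer ball €34.58: athletic equipment → 7% → €2.42
Dresser €690.49: household furniture → 6% + 1.5% surcharge = 7.5% → €51.79
Area rug (5x8) €138.41: household furniture → 6% → €8.30
Crossword puzzle book €14.71: books and periodicals → 0% → €0.00
Total tax = €0.37 + €17.87 + €0.15 + €0.42 + €2.42 + €51.79 + €8.30 = €81.32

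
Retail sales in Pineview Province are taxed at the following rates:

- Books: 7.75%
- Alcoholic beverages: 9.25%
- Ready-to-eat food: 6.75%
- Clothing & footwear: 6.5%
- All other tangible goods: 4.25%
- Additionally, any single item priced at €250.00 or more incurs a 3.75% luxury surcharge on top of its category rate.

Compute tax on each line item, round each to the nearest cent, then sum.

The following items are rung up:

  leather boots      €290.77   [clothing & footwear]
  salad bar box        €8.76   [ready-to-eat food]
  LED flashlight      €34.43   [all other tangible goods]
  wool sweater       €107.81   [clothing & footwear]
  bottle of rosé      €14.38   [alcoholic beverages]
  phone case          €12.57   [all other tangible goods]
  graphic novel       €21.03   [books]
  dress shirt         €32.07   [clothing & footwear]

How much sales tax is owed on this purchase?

Leather boots €290.77: clothing & footwear → 6.5% + 3.75% surcharge = 10.25% → €29.80
Salad bar box €8.76: ready-to-eat food → 6.75% → €0.59
LED flashlight €34.43: all other tangible goods → 4.25% → €1.46
Wool sweater €107.81: clothing & footwear → 6.5% → €7.01
Bottle of rosé €14.38: alcoholic beverages → 9.25% → €1.33
Phone case €12.57: all other tangible goods → 4.25% → €0.53
Graphic novel €21.03: books → 7.75% → €1.63
Dress shirt €32.07: clothing & footwear → 6.5% → €2.08
Total tax = €29.80 + €0.59 + €1.46 + €7.01 + €1.33 + €0.53 + €1.63 + €2.08 = €44.43

€44.43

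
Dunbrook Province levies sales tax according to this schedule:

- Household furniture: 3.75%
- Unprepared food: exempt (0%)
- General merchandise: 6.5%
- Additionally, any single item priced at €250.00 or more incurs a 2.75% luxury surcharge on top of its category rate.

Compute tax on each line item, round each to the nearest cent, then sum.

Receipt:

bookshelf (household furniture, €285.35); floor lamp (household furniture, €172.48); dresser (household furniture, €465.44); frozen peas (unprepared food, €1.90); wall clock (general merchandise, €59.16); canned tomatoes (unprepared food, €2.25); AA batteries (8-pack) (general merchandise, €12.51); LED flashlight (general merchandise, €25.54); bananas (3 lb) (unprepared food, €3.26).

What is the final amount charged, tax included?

€1089.48

Bookshelf €285.35: household furniture → 3.75% + 2.75% surcharge = 6.5% → €18.55
Floor lamp €172.48: household furniture → 3.75% → €6.47
Dresser €465.44: household furniture → 3.75% + 2.75% surcharge = 6.5% → €30.25
Frozen peas €1.90: unprepared food → 0% → €0.00
Wall clock €59.16: general merchandise → 6.5% → €3.85
Canned tomatoes €2.25: unprepared food → 0% → €0.00
AA batteries (8-pack) €12.51: general merchandise → 6.5% → €0.81
LED flashlight €25.54: general merchandise → 6.5% → €1.66
Bananas (3 lb) €3.26: unprepared food → 0% → €0.00
Subtotal = €1027.89; tax = €61.59; total due = €1089.48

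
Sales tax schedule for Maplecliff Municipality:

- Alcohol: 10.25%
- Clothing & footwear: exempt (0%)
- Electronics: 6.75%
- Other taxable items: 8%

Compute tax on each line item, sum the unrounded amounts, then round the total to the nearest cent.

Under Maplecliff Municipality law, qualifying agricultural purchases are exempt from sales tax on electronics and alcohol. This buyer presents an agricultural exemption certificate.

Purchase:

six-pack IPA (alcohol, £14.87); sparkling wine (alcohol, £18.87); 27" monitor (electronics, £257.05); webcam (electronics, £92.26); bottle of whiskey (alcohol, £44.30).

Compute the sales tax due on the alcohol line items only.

Six-pack IPA £14.87: alcohol, buyer-exempt → 0% → £0.00
Sparkling wine £18.87: alcohol, buyer-exempt → 0% → £0.00
Bottle of whiskey £44.30: alcohol, buyer-exempt → 0% → £0.00
Tax on alcohol: unrounded sum = £0.00 → £0.00

£0.00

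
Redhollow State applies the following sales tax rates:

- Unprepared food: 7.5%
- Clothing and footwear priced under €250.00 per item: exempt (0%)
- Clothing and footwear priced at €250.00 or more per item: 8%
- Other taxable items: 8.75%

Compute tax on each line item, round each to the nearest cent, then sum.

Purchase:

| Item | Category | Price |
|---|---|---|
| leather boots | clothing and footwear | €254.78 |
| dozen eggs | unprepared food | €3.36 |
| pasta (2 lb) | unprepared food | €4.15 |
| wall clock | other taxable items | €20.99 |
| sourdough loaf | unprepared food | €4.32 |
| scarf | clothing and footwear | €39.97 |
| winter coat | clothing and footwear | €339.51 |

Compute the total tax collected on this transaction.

Leather boots €254.78: clothing and footwear, €250.00 or more → 8% → €20.38
Dozen eggs €3.36: unprepared food → 7.5% → €0.25
Pasta (2 lb) €4.15: unprepared food → 7.5% → €0.31
Wall clock €20.99: other taxable items → 8.75% → €1.84
Sourdough loaf €4.32: unprepared food → 7.5% → €0.32
Scarf €39.97: clothing and footwear, under €250.00 → 0% → €0.00
Winter coat €339.51: clothing and footwear, €250.00 or more → 8% → €27.16
Total tax = €20.38 + €0.25 + €0.31 + €1.84 + €0.32 + €27.16 = €50.26

€50.26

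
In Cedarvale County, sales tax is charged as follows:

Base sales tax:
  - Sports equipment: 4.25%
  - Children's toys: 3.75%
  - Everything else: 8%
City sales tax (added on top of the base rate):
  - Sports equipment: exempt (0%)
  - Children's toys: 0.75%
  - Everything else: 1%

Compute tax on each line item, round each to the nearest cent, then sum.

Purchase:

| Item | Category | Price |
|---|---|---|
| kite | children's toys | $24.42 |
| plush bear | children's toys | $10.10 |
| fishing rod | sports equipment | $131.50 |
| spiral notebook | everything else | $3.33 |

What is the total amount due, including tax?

$176.79

Kite $24.42: children's toys → 3.75% + 0.75% city = 4.5% → $1.10
Plush bear $10.10: children's toys → 3.75% + 0.75% city = 4.5% → $0.45
Fishing rod $131.50: sports equipment → 4.25% + 0% city = 4.25% → $5.59
Spiral notebook $3.33: everything else → 8% + 1% city = 9% → $0.30
Subtotal = $169.35; tax = $7.44; total due = $176.79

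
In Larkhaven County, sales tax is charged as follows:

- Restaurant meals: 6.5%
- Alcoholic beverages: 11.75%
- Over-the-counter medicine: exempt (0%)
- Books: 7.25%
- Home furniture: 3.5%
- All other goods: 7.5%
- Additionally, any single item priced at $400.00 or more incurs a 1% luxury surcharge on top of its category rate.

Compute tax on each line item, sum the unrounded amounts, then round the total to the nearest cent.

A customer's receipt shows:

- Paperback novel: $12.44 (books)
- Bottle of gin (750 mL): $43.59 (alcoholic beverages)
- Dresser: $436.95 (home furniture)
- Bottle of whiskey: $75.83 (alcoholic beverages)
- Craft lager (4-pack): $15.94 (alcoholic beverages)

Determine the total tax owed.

Paperback novel $12.44: books → 7.25% → $0.9019
Bottle of gin (750 mL) $43.59: alcoholic beverages → 11.75% → $5.121825
Dresser $436.95: home furniture → 3.5% + 1% surcharge = 4.5% → $19.66275
Bottle of whiskey $75.83: alcoholic beverages → 11.75% → $8.910025
Craft lager (4-pack) $15.94: alcoholic beverages → 11.75% → $1.87295
Unrounded tax sum = $36.46945 → $36.47

$36.47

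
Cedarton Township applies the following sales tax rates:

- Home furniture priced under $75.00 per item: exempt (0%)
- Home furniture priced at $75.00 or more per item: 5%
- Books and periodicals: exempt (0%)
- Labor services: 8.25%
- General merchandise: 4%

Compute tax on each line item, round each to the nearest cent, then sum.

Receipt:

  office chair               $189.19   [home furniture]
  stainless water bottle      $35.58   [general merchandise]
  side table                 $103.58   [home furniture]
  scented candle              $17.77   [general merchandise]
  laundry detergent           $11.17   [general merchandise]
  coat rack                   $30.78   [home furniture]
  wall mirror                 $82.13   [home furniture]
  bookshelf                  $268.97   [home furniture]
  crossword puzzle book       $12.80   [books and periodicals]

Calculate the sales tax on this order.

$34.78

Office chair $189.19: home furniture, $75.00 or more → 5% → $9.46
Stainless water bottle $35.58: general merchandise → 4% → $1.42
Side table $103.58: home furniture, $75.00 or more → 5% → $5.18
Scented candle $17.77: general merchandise → 4% → $0.71
Laundry detergent $11.17: general merchandise → 4% → $0.45
Coat rack $30.78: home furniture, under $75.00 → 0% → $0.00
Wall mirror $82.13: home furniture, $75.00 or more → 5% → $4.11
Bookshelf $268.97: home furniture, $75.00 or more → 5% → $13.45
Crossword puzzle book $12.80: books and periodicals → 0% → $0.00
Total tax = $9.46 + $1.42 + $5.18 + $0.71 + $0.45 + $4.11 + $13.45 = $34.78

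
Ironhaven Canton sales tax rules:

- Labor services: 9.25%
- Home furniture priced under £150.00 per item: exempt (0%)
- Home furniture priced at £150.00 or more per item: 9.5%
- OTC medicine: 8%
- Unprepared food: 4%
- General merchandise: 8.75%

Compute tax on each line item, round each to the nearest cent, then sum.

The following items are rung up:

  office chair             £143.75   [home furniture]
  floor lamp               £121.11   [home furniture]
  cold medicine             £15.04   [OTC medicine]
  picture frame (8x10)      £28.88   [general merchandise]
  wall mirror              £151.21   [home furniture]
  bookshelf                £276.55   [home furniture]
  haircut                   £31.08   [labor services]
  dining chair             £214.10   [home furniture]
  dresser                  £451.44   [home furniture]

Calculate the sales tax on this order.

£110.46

Office chair £143.75: home furniture, under £150.00 → 0% → £0.00
Floor lamp £121.11: home furniture, under £150.00 → 0% → £0.00
Cold medicine £15.04: OTC medicine → 8% → £1.20
Picture frame (8x10) £28.88: general merchandise → 8.75% → £2.53
Wall mirror £151.21: home furniture, £150.00 or more → 9.5% → £14.36
Bookshelf £276.55: home furniture, £150.00 or more → 9.5% → £26.27
Haircut £31.08: labor services → 9.25% → £2.87
Dining chair £214.10: home furniture, £150.00 or more → 9.5% → £20.34
Dresser £451.44: home furniture, £150.00 or more → 9.5% → £42.89
Total tax = £1.20 + £2.53 + £14.36 + £26.27 + £2.87 + £20.34 + £42.89 = £110.46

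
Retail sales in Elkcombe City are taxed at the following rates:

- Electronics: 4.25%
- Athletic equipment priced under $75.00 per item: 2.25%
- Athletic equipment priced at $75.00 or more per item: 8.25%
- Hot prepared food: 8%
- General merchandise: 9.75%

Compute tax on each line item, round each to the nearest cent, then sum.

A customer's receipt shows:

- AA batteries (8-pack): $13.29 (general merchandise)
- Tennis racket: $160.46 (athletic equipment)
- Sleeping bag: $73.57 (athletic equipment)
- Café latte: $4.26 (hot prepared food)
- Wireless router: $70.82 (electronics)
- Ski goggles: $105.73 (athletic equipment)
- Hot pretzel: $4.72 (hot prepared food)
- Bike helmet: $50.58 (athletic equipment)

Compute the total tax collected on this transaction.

$29.79

AA batteries (8-pack) $13.29: general merchandise → 9.75% → $1.30
Tennis racket $160.46: athletic equipment, $75.00 or more → 8.25% → $13.24
Sleeping bag $73.57: athletic equipment, under $75.00 → 2.25% → $1.66
Café latte $4.26: hot prepared food → 8% → $0.34
Wireless router $70.82: electronics → 4.25% → $3.01
Ski goggles $105.73: athletic equipment, $75.00 or more → 8.25% → $8.72
Hot pretzel $4.72: hot prepared food → 8% → $0.38
Bike helmet $50.58: athletic equipment, under $75.00 → 2.25% → $1.14
Total tax = $1.30 + $13.24 + $1.66 + $0.34 + $3.01 + $8.72 + $0.38 + $1.14 = $29.79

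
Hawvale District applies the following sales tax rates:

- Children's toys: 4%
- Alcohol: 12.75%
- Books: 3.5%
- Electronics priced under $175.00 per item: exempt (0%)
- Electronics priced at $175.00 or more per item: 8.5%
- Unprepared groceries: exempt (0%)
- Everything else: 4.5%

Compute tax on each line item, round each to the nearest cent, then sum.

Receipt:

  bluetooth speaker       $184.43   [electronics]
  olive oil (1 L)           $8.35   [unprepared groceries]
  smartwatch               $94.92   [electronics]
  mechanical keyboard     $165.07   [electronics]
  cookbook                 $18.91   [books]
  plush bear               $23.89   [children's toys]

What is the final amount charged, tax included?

$512.87

Bluetooth speaker $184.43: electronics, $175.00 or more → 8.5% → $15.68
Olive oil (1 L) $8.35: unprepared groceries → 0% → $0.00
Smartwatch $94.92: electronics, under $175.00 → 0% → $0.00
Mechanical keyboard $165.07: electronics, under $175.00 → 0% → $0.00
Cookbook $18.91: books → 3.5% → $0.66
Plush bear $23.89: children's toys → 4% → $0.96
Subtotal = $495.57; tax = $17.30; total due = $512.87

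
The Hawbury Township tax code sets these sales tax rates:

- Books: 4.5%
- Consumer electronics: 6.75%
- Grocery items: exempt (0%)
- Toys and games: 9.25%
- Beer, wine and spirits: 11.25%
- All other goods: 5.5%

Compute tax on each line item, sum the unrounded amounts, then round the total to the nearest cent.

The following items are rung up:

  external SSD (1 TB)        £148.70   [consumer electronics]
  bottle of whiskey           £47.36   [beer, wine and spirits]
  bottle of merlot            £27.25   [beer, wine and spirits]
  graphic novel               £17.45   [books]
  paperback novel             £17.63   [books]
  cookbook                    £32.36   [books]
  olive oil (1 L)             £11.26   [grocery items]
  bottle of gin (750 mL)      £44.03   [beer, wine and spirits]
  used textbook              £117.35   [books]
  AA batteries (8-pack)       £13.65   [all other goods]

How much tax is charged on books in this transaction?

Graphic novel £17.45: books → 4.5% → £0.78525
Paperback novel £17.63: books → 4.5% → £0.79335
Cookbook £32.36: books → 4.5% → £1.4562
Used textbook £117.35: books → 4.5% → £5.28075
Tax on books: unrounded sum = £8.31555 → £8.32

£8.32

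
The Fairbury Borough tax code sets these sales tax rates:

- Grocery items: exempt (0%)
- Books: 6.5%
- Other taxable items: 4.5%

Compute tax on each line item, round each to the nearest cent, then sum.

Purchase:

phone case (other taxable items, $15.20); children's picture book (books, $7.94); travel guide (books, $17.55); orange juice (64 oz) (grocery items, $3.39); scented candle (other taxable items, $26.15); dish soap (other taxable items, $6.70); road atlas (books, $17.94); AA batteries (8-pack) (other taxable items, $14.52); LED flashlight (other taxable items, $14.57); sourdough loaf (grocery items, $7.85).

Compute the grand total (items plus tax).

$138.11

Phone case $15.20: other taxable items → 4.5% → $0.68
Children's picture book $7.94: books → 6.5% → $0.52
Travel guide $17.55: books → 6.5% → $1.14
Orange juice (64 oz) $3.39: grocery items → 0% → $0.00
Scented candle $26.15: other taxable items → 4.5% → $1.18
Dish soap $6.70: other taxable items → 4.5% → $0.30
Road atlas $17.94: books → 6.5% → $1.17
AA batteries (8-pack) $14.52: other taxable items → 4.5% → $0.65
LED flashlight $14.57: other taxable items → 4.5% → $0.66
Sourdough loaf $7.85: grocery items → 0% → $0.00
Subtotal = $131.81; tax = $6.30; total due = $138.11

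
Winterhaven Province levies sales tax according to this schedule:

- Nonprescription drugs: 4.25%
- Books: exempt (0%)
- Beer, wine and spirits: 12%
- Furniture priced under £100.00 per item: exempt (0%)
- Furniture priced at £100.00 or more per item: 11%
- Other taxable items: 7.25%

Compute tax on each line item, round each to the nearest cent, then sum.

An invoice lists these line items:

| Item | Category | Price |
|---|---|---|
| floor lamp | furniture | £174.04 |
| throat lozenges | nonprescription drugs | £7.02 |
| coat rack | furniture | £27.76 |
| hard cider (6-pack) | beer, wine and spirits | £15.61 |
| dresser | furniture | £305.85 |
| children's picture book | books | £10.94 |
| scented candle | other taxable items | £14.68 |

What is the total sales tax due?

Floor lamp £174.04: furniture, £100.00 or more → 11% → £19.14
Throat lozenges £7.02: nonprescription drugs → 4.25% → £0.30
Coat rack £27.76: furniture, under £100.00 → 0% → £0.00
Hard cider (6-pack) £15.61: beer, wine and spirits → 12% → £1.87
Dresser £305.85: furniture, £100.00 or more → 11% → £33.64
Children's picture book £10.94: books → 0% → £0.00
Scented candle £14.68: other taxable items → 7.25% → £1.06
Total tax = £19.14 + £0.30 + £1.87 + £33.64 + £1.06 = £56.01

£56.01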